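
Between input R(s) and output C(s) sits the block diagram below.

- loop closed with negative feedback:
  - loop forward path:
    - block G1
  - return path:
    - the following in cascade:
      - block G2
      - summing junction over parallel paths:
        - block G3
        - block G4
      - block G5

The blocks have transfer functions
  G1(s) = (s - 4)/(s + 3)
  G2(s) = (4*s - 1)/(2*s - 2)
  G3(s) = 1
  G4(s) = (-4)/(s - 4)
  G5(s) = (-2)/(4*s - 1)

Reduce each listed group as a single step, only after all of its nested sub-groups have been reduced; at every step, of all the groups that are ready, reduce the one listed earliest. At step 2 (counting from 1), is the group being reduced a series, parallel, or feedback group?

Step 1: reduce the parallel group G3, G4
Step 2: cascade G2, (G3+G4), G5
Step 3: collapse the loop (G1 forward, (G2*(G3+G4)*G5) return)
At step 2 the group reduced is series.

Hence the answer: series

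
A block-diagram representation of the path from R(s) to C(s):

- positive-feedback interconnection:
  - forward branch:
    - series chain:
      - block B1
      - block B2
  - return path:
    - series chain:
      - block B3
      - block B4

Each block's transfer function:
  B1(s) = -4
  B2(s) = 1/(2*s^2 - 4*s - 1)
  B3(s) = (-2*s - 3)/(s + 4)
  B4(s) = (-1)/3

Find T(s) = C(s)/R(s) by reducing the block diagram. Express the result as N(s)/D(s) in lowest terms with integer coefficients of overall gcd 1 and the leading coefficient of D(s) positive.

[1] combine B1, B2 in series = (-4)/(2*s^2 - 4*s - 1)
[2] multiply B3, B4 (series) = (2*s + 3)/(3*s + 12)
[3] collapse the loop ((B1*B2) forward, (B3*B4) return); the result is T(s) itself (integer coefficients, no common factor, positive leading denominator coefficient)

Therefore the answer is (-12*s - 48)/(6*s^3 + 12*s^2 - 43*s).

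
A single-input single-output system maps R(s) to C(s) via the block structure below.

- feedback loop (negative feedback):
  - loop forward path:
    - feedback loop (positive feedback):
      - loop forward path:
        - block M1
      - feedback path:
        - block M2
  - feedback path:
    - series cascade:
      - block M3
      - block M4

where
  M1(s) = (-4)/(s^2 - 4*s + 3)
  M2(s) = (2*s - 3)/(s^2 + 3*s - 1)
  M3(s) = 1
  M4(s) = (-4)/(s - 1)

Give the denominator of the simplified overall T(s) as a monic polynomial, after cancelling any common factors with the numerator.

1. apply the feedback formula to M1, M2 -> (-4*s^2 - 12*s + 4)/(s^4 - s^3 - 10*s^2 + 21*s - 15)
2. cascade M3, M4 -> (-4)/(s - 1)
3. collapse the loop ([M1/(1-M1*M2)] forward, (M3*M4) return) -> (-4*s^3 - 8*s^2 + 16*s - 4)/(s^5 - 2*s^4 - 9*s^3 + 47*s^2 + 12*s - 1)
The result of step 3 is T(s) in lowest terms. Its denominator already has leading coefficient 1, so it is monic as it stands.

Final answer: s^5 - 2*s^4 - 9*s^3 + 47*s^2 + 12*s - 1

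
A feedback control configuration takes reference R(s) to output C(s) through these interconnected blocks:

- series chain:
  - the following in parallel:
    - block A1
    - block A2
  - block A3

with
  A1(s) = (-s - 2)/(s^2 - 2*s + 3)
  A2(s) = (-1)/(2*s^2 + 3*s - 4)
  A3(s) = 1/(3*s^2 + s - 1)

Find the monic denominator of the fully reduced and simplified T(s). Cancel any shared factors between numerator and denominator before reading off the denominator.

Reducing step by step:

Step 1: sum the parallel branches A1, A2 = (-2*s^3 - 8*s^2 + 5)/(2*s^4 - s^3 - 4*s^2 + 17*s - 12)
Step 2: series reduction of (A1+A2), A3 = (-2*s^3 - 8*s^2 + 5)/(6*s^6 - s^5 - 15*s^4 + 48*s^3 - 15*s^2 - 29*s + 12)
T(s) is the step-2 result (common factors already cancelled). Leading coefficient of the denominator: 6. Divide through by 6 for the monic polynomial.

Answer: s^6 - s^5/6 - 5*s^4/2 + 8*s^3 - 5*s^2/2 - 29*s/6 + 2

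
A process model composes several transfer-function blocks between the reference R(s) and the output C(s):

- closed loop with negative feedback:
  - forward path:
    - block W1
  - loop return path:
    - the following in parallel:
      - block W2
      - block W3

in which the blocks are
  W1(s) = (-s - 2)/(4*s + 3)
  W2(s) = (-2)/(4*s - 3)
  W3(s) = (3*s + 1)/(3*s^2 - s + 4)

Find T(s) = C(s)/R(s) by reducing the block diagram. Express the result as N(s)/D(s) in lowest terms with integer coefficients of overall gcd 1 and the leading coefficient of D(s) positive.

Answer: (-12*s^4 - 11*s^3 + 7*s^2 - 26*s + 24)/(48*s^4 - 22*s^3 + 28*s^2 + 26*s - 14)

Working:
[1] reduce the parallel group W2, W3: (6*s^2 - 3*s - 11)/(12*s^3 - 13*s^2 + 19*s - 12)
[2] feedback reduction of W1, (W2+W3): this yields T(s), and no further normalization is needed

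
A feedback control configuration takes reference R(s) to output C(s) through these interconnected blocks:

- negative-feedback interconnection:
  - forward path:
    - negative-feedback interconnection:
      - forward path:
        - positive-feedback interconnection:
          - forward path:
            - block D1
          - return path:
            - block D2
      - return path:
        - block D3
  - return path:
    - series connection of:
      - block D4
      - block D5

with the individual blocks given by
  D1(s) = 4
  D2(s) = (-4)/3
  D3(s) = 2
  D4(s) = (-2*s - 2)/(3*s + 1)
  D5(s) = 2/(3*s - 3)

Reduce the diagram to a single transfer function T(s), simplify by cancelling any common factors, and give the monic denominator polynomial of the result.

The answer is s^2 - 34*s/43 - 59/129.

Reasoning:
[1] apply the feedback formula to D1, D2: 12/19
[2] reduce the feedback loop with forward [D1/(1-D1*D2)] and return D3: 12/43
[3] cascade D4, D5: (-4*s - 4)/(9*s^2 - 6*s - 3)
[4] feedback reduction of [[D1/(1-D1*D2)]/(1+[D1/(1-D1*D2)]*D3)], (D4*D5): (36*s^2 - 24*s - 12)/(129*s^2 - 102*s - 59)
T(s) is the step-4 result (common factors already cancelled). Leading coefficient of the denominator: 129. Divide through by 129 for the monic polynomial.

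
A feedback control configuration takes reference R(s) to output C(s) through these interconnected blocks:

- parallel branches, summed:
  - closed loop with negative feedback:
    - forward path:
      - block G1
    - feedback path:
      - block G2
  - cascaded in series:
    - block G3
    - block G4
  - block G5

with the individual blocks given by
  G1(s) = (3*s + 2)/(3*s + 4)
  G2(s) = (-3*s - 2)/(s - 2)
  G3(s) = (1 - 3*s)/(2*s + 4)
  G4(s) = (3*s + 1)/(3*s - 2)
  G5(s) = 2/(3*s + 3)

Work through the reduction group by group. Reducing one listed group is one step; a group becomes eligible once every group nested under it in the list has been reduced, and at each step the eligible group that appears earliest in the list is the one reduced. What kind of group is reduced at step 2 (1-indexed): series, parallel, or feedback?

Step 1. reduce the feedback loop with forward G1 and return G2
Step 2. cascade G3, G4
Step 3. reduce the parallel group [G1/(1+G1*G2)], (G3*G4), G5
At step 2 the group reduced is series.

Therefore the answer is series.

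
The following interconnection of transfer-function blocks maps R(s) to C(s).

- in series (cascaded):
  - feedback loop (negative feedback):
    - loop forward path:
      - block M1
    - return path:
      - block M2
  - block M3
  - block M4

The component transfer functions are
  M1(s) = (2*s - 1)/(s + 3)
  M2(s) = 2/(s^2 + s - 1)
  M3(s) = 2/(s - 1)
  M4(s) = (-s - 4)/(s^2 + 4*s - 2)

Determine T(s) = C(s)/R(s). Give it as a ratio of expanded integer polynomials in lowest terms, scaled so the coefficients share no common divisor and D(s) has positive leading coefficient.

(1) apply the feedback formula to M1, M2 = (2*s^3 + s^2 - 3*s + 1)/(s^3 + 4*s^2 + 6*s - 5)
(2) combine [M1/(1+M1*M2)], M3, M4 in series, which is the overall transfer function T(s) = C(s)/R(s) in lowest terms

Hence the answer: (-4*s^4 - 18*s^3 - 2*s^2 + 22*s - 8)/(s^6 + 7*s^5 + 12*s^4 - 9*s^3 - 43*s^2 + 42*s - 10)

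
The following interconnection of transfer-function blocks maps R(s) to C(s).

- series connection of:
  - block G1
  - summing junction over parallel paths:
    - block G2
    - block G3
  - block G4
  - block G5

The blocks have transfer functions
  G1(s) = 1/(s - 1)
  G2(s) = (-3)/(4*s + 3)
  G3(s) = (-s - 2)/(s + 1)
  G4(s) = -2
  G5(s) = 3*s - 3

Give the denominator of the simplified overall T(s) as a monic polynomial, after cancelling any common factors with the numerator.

1. reduce the parallel group G2, G3; result (-4*s^2 - 14*s - 9)/(4*s^2 + 7*s + 3)
2. reduce the series chain G1, (G2+G3), G4, G5; result (24*s^2 + 84*s + 54)/(4*s^2 + 7*s + 3)
T(s) is the step-2 result (common factors already cancelled). Leading coefficient of the denominator: 4. Divide through by 4 for the monic polynomial.

Therefore the answer is s^2 + 7*s/4 + 3/4.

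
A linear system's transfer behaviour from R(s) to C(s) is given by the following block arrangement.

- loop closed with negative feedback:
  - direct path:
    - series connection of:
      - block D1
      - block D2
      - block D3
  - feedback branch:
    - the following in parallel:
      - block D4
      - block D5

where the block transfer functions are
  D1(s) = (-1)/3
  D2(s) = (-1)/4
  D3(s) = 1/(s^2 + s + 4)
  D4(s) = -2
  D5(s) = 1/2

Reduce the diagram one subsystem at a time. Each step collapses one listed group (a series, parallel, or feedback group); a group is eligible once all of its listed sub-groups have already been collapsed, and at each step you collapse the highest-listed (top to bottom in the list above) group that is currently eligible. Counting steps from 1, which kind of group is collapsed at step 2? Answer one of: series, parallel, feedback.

The answer is parallel.

Reasoning:
Step 1: multiply D1, D2, D3 (series)
Step 2: parallel reduction of D4, D5
Step 3: feedback reduction of (D1*D2*D3), (D4+D5)
At step 2 the group reduced is parallel.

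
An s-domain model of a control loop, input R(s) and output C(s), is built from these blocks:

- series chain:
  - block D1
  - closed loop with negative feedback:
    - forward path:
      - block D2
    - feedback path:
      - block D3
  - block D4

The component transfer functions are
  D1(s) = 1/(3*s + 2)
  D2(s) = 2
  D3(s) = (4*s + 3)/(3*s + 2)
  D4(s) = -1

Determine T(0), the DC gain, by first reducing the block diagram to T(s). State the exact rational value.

Step 1: apply the feedback formula to D2, D3 = (6*s + 4)/(11*s + 8)
Step 2: multiply D1, [D2/(1+D2*D3)], D4 (series) = (-2)/(11*s + 8)
The step-2 result is T(s). Setting s = 0: T(0) = -2/8 = -1/4.

Hence the answer: -1/4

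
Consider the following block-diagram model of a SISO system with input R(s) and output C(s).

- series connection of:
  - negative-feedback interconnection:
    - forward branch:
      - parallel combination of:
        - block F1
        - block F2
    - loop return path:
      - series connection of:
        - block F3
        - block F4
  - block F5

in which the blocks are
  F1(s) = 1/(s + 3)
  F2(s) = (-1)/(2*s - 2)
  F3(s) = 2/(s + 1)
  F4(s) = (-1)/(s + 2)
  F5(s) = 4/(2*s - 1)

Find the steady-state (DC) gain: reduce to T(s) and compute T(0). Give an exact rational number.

1. reduce the parallel group F1, F2 = (s - 5)/(2*s^2 + 4*s - 6)
2. reduce the series chain F3, F4 = (-2)/(s^2 + 3*s + 2)
3. feedback reduction of (F1+F2), (F3*F4) = (s^3 - 2*s^2 - 13*s - 10)/(2*s^4 + 10*s^3 + 10*s^2 - 12*s - 2)
4. reduce the series chain [(F1+F2)/(1+(F1+F2)*(F3*F4))], F5 = (2*s^3 - 4*s^2 - 26*s - 20)/(2*s^5 + 9*s^4 + 5*s^3 - 17*s^2 + 4*s + 1)
Evaluating the step-4 result (the overall T(s)) at s = 0 gives T(0) = -20/1 = -20.

Answer: -20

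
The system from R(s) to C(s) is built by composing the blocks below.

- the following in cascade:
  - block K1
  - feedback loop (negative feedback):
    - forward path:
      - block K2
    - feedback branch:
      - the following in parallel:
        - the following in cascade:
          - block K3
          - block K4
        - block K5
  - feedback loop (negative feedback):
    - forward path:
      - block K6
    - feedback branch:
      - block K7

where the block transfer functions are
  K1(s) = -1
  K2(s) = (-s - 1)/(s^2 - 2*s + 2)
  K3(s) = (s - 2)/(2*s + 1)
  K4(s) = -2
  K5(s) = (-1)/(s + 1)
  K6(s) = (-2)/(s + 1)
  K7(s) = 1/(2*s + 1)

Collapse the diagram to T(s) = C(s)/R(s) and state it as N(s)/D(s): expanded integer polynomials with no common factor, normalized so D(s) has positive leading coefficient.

Step 1 - reduce the series chain K3, K4, giving (4 - 2*s)/(2*s + 1)
Step 2 - parallel reduction of (K3*K4), K5, giving (3 - 2*s^2)/(2*s^2 + 3*s + 1)
Step 3 - close the feedback loop around K2, ((K3*K4)+K5), giving (-2*s^2 - 3*s - 1)/(2*s^3 - s^2 + 2*s - 1)
Step 4 - collapse the loop (K6 forward, K7 return), giving (-4*s - 2)/(2*s^2 + 3*s - 1)
Step 5 - series reduction of K1, [K2/(1+K2*((K3*K4)+K5))], [K6/(1+K6*K7)], which is the overall transfer function T(s) = C(s)/R(s) in lowest terms

Final answer: (-8*s^3 - 16*s^2 - 10*s - 2)/(4*s^5 + 4*s^4 - s^3 + 5*s^2 - 5*s + 1)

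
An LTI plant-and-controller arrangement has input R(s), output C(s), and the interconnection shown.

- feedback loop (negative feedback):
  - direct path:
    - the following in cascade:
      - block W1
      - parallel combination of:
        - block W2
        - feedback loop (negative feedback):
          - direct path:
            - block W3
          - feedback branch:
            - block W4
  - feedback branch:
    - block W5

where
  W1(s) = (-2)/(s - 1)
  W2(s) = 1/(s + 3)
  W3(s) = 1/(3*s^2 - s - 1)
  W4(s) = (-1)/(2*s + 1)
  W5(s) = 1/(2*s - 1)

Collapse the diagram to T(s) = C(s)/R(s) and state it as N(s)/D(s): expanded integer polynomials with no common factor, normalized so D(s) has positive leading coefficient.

The answer is (-24*s^4 - 10*s^2 + 4*s + 2)/(12*s^6 + 20*s^5 - 51*s^4 - 15*s^3 + 15*s^2 - s - 8).

Reasoning:
(1) apply the feedback formula to W3, W4 gives (2*s + 1)/(6*s^3 + s^2 - 3*s - 2)
(2) combine W2, [W3/(1+W3*W4)] in parallel gives (6*s^3 + 3*s^2 + 4*s + 1)/(6*s^4 + 19*s^3 - 11*s - 6)
(3) series reduction of W1, (W2+[W3/(1+W3*W4)]) gives (-12*s^3 - 6*s^2 - 8*s - 2)/(6*s^5 + 13*s^4 - 19*s^3 - 11*s^2 + 5*s + 6)
(4) close the feedback loop around (W1*(W2+[W3/(1+W3*W4)])), W5; the result is T(s) itself (integer coefficients, no common factor, positive leading denominator coefficient)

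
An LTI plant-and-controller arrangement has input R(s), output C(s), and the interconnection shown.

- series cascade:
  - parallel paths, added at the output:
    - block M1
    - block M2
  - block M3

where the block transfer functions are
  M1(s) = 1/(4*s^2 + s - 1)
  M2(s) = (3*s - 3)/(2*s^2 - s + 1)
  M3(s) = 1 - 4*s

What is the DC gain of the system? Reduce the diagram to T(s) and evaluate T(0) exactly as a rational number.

[1] combine M1, M2 in parallel gives (12*s^3 - 7*s^2 - 7*s + 4)/(8*s^4 - 2*s^3 + s^2 + 2*s - 1)
[2] series reduction of (M1+M2), M3 gives (-48*s^4 + 40*s^3 + 21*s^2 - 23*s + 4)/(8*s^4 - 2*s^3 + s^2 + 2*s - 1)
Evaluating the step-2 result (the overall T(s)) at s = 0 gives T(0) = 4/(-1) = -4.

Hence the answer: -4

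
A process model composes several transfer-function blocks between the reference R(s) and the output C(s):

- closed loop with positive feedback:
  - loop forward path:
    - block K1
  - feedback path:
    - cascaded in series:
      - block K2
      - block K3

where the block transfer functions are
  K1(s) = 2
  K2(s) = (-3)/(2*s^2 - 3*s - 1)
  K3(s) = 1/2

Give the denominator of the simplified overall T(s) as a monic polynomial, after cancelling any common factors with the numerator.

(1) cascade K2, K3 gives (-3)/(4*s^2 - 6*s - 2)
(2) feedback reduction of K1, (K2*K3) gives (4*s^2 - 6*s - 2)/(2*s^2 - 3*s + 2)
The result of step 2 is T(s) in lowest terms. Its denominator has leading coefficient 2; dividing the denominator through by 2 makes it monic.

Final answer: s^2 - 3*s/2 + 1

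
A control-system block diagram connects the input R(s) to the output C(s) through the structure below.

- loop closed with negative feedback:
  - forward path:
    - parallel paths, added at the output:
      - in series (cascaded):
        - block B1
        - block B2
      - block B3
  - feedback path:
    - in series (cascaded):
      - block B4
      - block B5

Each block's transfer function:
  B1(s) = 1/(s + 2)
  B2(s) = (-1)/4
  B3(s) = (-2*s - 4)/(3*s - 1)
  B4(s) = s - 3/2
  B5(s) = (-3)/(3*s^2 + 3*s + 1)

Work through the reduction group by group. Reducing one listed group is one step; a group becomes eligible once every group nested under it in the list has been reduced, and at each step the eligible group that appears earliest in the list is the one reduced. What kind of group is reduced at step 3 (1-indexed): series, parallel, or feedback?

Step 1 - cascade B1, B2
Step 2 - combine (B1*B2), B3 in parallel
Step 3 - multiply B4, B5 (series)
Step 4 - apply the feedback formula to ((B1*B2)+B3), (B4*B5)
At step 3 the group reduced is series.

Answer: series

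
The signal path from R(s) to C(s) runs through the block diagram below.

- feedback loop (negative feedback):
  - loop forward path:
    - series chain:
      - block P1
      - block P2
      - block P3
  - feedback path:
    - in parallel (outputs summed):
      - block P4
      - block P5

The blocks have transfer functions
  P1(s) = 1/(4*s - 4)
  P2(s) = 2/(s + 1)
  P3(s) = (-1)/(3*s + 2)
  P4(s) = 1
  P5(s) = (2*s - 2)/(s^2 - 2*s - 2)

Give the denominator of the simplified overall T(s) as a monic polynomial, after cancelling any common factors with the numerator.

Reducing step by step:

(1) reduce the series chain P1, P2, P3; result (-1)/(6*s^3 + 4*s^2 - 6*s - 4)
(2) sum the parallel branches P4, P5; result (s^2 - 4)/(s^2 - 2*s - 2)
(3) collapse the loop ((P1*P2*P3) forward, (P4+P5) return); result (-s^2 + 2*s + 2)/(6*s^5 - 8*s^4 - 26*s^3 - s^2 + 20*s + 12)
That last expression is T(s), already simplified. Scaling its denominator by 1/6 (the reciprocal of the leading coefficient) yields the monic denominator.

Answer: s^5 - 4*s^4/3 - 13*s^3/3 - s^2/6 + 10*s/3 + 2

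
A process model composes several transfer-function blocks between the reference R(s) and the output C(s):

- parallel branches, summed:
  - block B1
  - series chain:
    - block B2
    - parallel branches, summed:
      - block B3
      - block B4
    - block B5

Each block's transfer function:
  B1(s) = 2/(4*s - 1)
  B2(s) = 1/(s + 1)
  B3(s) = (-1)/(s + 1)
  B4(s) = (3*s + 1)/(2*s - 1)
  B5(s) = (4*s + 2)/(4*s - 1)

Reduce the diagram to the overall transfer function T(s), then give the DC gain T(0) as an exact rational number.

Answer: 2

Working:
Step 1. reduce the parallel group B3, B4 = (3*s^2 + 2*s + 2)/(2*s^2 + s - 1)
Step 2. series reduction of B2, (B3+B4), B5 = (12*s^3 + 14*s^2 + 12*s + 4)/(8*s^4 + 10*s^3 - 3*s^2 - 4*s + 1)
Step 3. add B1, (B2*(B3+B4)*B5) (parallel) = (16*s^3 + 20*s^2 + 12*s + 2)/(8*s^4 + 10*s^3 - 3*s^2 - 4*s + 1)
DC gain: substitute s = 0 into T(s) from step 3: T(0) = 2/1 = 2.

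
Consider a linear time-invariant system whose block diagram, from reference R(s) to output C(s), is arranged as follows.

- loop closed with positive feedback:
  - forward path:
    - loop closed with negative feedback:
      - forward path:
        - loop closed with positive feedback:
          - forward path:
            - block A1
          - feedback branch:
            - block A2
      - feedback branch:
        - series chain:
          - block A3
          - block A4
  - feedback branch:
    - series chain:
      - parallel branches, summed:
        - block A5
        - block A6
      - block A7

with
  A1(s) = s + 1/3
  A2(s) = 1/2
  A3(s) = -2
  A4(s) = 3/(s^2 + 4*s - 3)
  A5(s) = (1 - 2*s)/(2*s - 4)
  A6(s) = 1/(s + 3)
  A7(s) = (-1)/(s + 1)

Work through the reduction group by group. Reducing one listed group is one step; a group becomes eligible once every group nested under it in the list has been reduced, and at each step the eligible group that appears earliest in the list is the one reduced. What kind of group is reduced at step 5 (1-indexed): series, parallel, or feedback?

Step 1: collapse the loop (A1 forward, A2 return)
Step 2: cascade A3, A4
Step 3: close the feedback loop around [A1/(1-A1*A2)], (A3*A4)
Step 4: parallel reduction of A5, A6
Step 5: cascade (A5+A6), A7
Step 6: apply the feedback formula to [[A1/(1-A1*A2)]/(1+[A1/(1-A1*A2)]*(A3*A4))], ((A5+A6)*A7)
Step 5 collapses a series group.

Answer: series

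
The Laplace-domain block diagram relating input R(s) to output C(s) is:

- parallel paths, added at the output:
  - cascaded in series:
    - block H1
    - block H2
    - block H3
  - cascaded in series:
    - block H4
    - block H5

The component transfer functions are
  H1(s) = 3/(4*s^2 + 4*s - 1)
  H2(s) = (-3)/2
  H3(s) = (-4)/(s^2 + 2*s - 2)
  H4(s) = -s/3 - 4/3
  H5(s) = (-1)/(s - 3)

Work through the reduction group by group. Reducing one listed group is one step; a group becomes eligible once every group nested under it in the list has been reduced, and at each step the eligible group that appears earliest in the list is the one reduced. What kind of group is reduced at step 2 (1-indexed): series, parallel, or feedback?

Answer: series

Working:
(1) multiply H1, H2, H3 (series)
(2) combine H4, H5 in series
(3) sum the parallel branches (H1*H2*H3), (H4*H5)
So the answer for step 2 is series.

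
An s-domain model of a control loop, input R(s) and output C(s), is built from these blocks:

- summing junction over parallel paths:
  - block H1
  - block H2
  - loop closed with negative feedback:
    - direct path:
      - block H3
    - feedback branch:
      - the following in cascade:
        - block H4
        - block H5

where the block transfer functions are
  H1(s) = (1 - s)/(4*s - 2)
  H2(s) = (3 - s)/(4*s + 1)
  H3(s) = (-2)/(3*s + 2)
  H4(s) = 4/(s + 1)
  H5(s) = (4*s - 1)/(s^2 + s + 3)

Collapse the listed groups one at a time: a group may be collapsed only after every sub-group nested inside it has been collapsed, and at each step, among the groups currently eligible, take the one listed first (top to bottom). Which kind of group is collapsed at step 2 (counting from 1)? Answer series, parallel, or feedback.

[1] multiply H4, H5 (series)
[2] close the feedback loop around H3, (H4*H5)
[3] reduce the parallel group H1, H2, [H3/(1+H3*(H4*H5))]
At step 2 the group reduced is feedback.

Hence the answer: feedback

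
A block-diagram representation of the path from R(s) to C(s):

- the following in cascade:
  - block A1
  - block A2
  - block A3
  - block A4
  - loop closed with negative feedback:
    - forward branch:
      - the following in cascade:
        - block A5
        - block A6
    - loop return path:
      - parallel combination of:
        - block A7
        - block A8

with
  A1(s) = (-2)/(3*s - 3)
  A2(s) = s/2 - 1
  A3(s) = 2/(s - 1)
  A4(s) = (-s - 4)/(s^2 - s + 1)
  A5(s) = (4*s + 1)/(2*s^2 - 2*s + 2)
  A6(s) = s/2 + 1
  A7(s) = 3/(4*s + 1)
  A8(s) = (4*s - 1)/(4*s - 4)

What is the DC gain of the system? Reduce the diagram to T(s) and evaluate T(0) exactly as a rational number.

(1) multiply A5, A6 (series), giving (4*s^2 + 9*s + 2)/(4*s^2 - 4*s + 4)
(2) parallel reduction of A7, A8, giving (16*s^2 + 12*s - 13)/(16*s^2 - 12*s - 4)
(3) apply the feedback formula to (A5*A6), (A7+A8), giving (16*s^3 + 20*s^2 - 28*s - 8)/(32*s^3 + 12*s^2 + 43*s - 42)
(4) cascade A1, A2, A3, A4, [(A5*A6)/(1+(A5*A6)*(A7+A8))], giving (32*s^4 + 136*s^3 - 96*s^2 - 544*s - 128)/(96*s^6 - 156*s^5 + 249*s^4 - 408*s^3 + 474*s^2 - 381*s + 126)
DC gain: substitute s = 0 into T(s) from step 4: T(0) = -128/126 = -64/63.

Answer: -64/63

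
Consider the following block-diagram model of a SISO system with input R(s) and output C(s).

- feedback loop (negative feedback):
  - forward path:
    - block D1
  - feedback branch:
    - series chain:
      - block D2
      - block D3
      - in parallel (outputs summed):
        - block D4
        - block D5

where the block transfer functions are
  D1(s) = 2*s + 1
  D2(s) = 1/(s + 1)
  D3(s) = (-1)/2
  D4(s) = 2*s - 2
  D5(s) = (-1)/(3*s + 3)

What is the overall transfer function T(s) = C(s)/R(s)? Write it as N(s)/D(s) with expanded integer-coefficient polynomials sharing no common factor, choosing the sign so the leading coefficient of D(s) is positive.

Step 1. add D4, D5 (parallel) = (6*s^2 - 7)/(3*s + 3)
Step 2. multiply D2, D3, (D4+D5) (series) = (7 - 6*s^2)/(6*s^2 + 12*s + 6)
Step 3. feedback reduction of D1, (D2*D3*(D4+D5)): this yields T(s), and no further normalization is needed

Final answer: (-12*s^3 - 30*s^2 - 24*s - 6)/(12*s^3 - 26*s - 13)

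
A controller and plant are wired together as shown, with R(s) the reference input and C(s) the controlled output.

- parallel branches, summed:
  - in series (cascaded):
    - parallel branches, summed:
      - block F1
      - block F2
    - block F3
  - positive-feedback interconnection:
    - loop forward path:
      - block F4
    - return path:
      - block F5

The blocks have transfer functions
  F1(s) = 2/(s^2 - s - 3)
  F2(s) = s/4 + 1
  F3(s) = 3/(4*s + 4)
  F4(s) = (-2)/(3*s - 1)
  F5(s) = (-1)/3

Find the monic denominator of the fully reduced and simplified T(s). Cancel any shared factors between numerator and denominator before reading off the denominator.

1. sum the parallel branches F1, F2; result (s^3 + 3*s^2 - 7*s - 4)/(4*s^2 - 4*s - 12)
2. series reduction of (F1+F2), F3; result (3*s^3 + 9*s^2 - 21*s - 12)/(16*s^3 - 64*s - 48)
3. reduce the feedback loop with forward F4 and return F5; result (-6)/(9*s - 5)
4. sum the parallel branches ((F1+F2)*F3), [F4/(1-F4*F5)]; result (27*s^4 - 30*s^3 - 234*s^2 + 381*s + 348)/(144*s^4 - 80*s^3 - 576*s^2 - 112*s + 240)
That last expression is T(s), already simplified. Scaling its denominator by 1/144 (the reciprocal of the leading coefficient) yields the monic denominator.

Therefore the answer is s^4 - 5*s^3/9 - 4*s^2 - 7*s/9 + 5/3.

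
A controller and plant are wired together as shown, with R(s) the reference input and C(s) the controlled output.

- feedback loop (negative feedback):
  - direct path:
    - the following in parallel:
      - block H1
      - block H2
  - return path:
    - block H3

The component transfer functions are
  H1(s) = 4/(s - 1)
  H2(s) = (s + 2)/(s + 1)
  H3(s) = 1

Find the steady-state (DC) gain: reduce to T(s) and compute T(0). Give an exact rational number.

The answer is 2.

Reasoning:
[1] add H1, H2 (parallel) -> (s^2 + 5*s + 2)/(s^2 - 1)
[2] reduce the feedback loop with forward (H1+H2) and return H3 -> (s^2 + 5*s + 2)/(2*s^2 + 5*s + 1)
Step 2 gives the overall T(s). Then T(0) = 2/1 = 2.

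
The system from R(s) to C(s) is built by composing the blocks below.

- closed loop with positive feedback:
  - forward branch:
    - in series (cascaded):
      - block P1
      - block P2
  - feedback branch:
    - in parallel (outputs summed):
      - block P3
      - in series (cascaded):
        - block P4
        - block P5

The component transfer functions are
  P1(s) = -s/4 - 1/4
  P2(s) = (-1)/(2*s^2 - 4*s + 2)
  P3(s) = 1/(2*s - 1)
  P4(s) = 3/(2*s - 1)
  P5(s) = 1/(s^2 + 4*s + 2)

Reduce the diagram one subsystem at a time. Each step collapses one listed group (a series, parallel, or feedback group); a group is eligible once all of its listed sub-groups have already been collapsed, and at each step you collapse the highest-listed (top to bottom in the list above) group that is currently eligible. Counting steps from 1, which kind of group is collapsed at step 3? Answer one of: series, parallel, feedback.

Step 1. series reduction of P1, P2
Step 2. cascade P4, P5
Step 3. combine P3, (P4*P5) in parallel
Step 4. feedback reduction of (P1*P2), (P3+(P4*P5))
Step 3 collapses a parallel group.

Answer: parallel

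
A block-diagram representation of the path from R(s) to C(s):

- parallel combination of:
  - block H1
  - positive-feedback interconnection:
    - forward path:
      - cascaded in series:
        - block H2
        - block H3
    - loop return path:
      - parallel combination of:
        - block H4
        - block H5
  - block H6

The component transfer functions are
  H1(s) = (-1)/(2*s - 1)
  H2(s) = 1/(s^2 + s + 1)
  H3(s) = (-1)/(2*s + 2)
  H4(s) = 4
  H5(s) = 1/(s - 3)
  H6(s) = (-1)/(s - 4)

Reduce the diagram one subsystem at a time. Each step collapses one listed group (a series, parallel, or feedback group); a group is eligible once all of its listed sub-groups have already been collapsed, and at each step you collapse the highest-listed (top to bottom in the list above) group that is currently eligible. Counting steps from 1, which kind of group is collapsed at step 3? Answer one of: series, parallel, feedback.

Reducing step by step:

1. combine H2, H3 in series
2. combine H4, H5 in parallel
3. feedback reduction of (H2*H3), (H4+H5)
4. parallel reduction of H1, [(H2*H3)/(1-(H2*H3)*(H4+H5))], H6
At step 3 the group reduced is feedback.

Answer: feedback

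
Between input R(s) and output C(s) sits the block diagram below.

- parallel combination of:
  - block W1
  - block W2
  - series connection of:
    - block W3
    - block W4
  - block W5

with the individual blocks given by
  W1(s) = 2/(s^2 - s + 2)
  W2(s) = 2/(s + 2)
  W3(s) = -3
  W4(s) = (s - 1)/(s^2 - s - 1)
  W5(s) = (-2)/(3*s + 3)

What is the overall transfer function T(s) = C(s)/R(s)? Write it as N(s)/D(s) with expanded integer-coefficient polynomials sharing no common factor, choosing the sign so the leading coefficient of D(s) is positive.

1. combine W3, W4 in series: (3 - 3*s)/(s^2 - s - 1)
2. sum the parallel branches W1, W2, (W3*W4), W5, giving the overall T(s)

Hence the answer: (-5*s^5 - 9*s^4 + 25*s^3 - 39*s^2 - 40*s + 20)/(3*s^6 + 3*s^5 - 6*s^4 + 3*s^3 - 3*s^2 - 24*s - 12)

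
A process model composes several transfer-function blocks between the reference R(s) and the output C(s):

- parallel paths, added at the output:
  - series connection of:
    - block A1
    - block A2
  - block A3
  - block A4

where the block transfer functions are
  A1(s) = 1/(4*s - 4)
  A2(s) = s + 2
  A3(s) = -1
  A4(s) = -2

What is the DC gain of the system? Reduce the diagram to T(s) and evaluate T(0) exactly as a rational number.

First reduce the diagram to T(s).

Step 1. series reduction of A1, A2, giving (s + 2)/(4*s - 4)
Step 2. parallel reduction of (A1*A2), A3, A4, giving (14 - 11*s)/(4*s - 4)
Evaluating the step-2 result (the overall T(s)) at s = 0 gives T(0) = 14/(-4) = -7/2.

Answer: -7/2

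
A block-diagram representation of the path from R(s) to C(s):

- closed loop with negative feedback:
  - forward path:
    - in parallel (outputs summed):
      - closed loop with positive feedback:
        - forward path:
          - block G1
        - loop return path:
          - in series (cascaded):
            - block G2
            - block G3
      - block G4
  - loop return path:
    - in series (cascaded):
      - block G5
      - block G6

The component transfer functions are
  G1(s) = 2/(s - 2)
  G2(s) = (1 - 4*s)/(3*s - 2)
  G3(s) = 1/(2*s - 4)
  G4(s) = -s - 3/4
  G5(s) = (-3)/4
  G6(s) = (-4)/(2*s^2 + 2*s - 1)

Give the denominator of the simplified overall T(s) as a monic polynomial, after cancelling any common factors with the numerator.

(1) cascade G2, G3: (1 - 4*s)/(6*s^2 - 16*s + 8)
(2) collapse the loop (G1 forward, (G2*G3) return): (6*s^2 - 16*s + 8)/(3*s^3 - 14*s^2 + 24*s - 9)
(3) combine [G1/(1-G1*(G2*G3))], G4 in parallel: (-12*s^4 + 47*s^3 - 30*s^2 - 100*s + 59)/(12*s^3 - 56*s^2 + 96*s - 36)
(4) reduce the series chain G5, G6: 3/(2*s^2 + 2*s - 1)
(5) reduce the feedback loop with forward ([G1/(1-G1*(G2*G3))]+G4) and return (G5*G6): (-24*s^6 + 70*s^5 + 46*s^4 - 307*s^3 - 52*s^2 + 218*s - 59)/(24*s^5 - 124*s^4 + 209*s^3 + 86*s^2 - 468*s + 213)
The result of step 5 is T(s) in lowest terms. Its denominator has leading coefficient 24; dividing the denominator through by 24 makes it monic.

Therefore the answer is s^5 - 31*s^4/6 + 209*s^3/24 + 43*s^2/12 - 39*s/2 + 71/8.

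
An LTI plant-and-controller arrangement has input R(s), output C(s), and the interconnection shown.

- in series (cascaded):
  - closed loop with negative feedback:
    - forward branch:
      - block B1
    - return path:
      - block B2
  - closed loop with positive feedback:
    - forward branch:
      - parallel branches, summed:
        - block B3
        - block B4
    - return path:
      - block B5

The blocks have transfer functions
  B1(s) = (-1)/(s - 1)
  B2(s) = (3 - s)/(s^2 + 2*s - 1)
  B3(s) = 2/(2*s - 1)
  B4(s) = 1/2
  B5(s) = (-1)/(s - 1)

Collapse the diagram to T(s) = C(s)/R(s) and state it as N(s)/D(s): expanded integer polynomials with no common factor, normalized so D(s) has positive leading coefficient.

The answer is (-2*s^4 - 5*s^3 + 3*s^2 + 7*s - 3)/(4*s^5 - 7*s^3 + 5*s^2 - 2*s - 10).

Reasoning:
(1) collapse the loop (B1 forward, B2 return) -> (-s^2 - 2*s + 1)/(s^3 + s^2 - 2*s - 2)
(2) reduce the parallel group B3, B4 -> (2*s + 3)/(4*s - 2)
(3) apply the feedback formula to (B3+B4), B5 -> (2*s^2 + s - 3)/(4*s^2 - 4*s + 5)
(4) reduce the series chain [B1/(1+B1*B2)], [(B3+B4)/(1-(B3+B4)*B5)]; the result is T(s) itself (integer coefficients, no common factor, positive leading denominator coefficient)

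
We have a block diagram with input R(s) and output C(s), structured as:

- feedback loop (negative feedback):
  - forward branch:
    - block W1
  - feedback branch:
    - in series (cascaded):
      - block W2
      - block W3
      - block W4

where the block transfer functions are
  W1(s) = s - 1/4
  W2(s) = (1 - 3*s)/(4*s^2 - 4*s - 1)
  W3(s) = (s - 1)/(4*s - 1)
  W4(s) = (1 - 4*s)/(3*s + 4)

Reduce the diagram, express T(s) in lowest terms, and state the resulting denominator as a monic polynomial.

Reducing step by step:

Step 1. cascade W2, W3, W4, giving (3*s^2 - 4*s + 1)/(12*s^3 + 4*s^2 - 19*s - 4)
Step 2. feedback reduction of W1, (W2*W3*W4), giving (48*s^4 + 4*s^3 - 80*s^2 + 3*s + 4)/(60*s^3 - 3*s^2 - 68*s - 17)
Step 2 gives the fully reduced T(s), with no common factor left to cancel. The denominator's leading coefficient is 60, so divide each of its coefficients by 60 to get the monic form.

Answer: s^3 - s^2/20 - 17*s/15 - 17/60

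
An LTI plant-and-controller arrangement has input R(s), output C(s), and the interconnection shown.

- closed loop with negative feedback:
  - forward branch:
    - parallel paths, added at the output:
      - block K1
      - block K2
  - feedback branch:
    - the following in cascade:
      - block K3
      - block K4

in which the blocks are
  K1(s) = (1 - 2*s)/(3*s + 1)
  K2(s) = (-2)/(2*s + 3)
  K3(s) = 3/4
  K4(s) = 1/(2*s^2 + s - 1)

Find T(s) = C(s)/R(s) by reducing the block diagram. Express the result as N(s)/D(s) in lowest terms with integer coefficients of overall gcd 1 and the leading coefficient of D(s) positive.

Answer: (-32*s^4 - 96*s^3 - 16*s^2 + 44*s - 4)/(48*s^4 + 112*s^3 + 32*s^2 - 62*s - 9)

Working:
Step 1 - sum the parallel branches K1, K2, giving (-4*s^2 - 10*s + 1)/(6*s^2 + 11*s + 3)
Step 2 - combine K3, K4 in series, giving 3/(8*s^2 + 4*s - 4)
Step 3 - collapse the loop ((K1+K2) forward, (K3*K4) return), giving the overall T(s)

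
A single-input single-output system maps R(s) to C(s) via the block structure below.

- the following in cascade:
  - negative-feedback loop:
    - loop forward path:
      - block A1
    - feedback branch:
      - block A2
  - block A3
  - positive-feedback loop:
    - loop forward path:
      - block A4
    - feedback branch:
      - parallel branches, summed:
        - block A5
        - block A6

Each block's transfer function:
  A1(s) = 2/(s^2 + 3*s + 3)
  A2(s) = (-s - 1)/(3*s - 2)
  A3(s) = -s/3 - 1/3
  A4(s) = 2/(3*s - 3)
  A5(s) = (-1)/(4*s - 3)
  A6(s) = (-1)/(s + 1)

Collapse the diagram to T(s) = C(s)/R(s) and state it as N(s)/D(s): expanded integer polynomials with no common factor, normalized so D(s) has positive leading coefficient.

Answer: (-48*s^4 - 28*s^3 + 64*s^2 + 20*s - 24)/(108*s^6 + 171*s^5 - 171*s^4 - 312*s^3 + 315*s^2 + 63*s - 120)

Working:
Step 1: collapse the loop (A1 forward, A2 return): (6*s - 4)/(3*s^3 + 7*s^2 + s - 8)
Step 2: sum the parallel branches A5, A6: (2 - 5*s)/(4*s^2 + s - 3)
Step 3: reduce the feedback loop with forward A4 and return (A5+A6): (8*s^2 + 2*s - 6)/(12*s^3 - 9*s^2 - 2*s + 5)
Step 4: combine [A1/(1+A1*A2)], A3, [A4/(1-A4*(A5+A6))] in series - this is the overall T(s), already in the required normalized form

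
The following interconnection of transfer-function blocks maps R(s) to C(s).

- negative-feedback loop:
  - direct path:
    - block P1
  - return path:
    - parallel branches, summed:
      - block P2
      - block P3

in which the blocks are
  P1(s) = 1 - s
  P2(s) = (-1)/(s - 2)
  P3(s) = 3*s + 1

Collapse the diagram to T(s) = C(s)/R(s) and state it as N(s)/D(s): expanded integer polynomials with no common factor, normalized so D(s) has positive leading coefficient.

Reducing step by step:

[1] sum the parallel branches P2, P3 = (3*s^2 - 5*s - 3)/(s - 2)
[2] reduce the feedback loop with forward P1 and return (P2+P3) - this is the overall T(s), already in the required normalized form

Answer: (s^2 - 3*s + 2)/(3*s^3 - 8*s^2 + s + 5)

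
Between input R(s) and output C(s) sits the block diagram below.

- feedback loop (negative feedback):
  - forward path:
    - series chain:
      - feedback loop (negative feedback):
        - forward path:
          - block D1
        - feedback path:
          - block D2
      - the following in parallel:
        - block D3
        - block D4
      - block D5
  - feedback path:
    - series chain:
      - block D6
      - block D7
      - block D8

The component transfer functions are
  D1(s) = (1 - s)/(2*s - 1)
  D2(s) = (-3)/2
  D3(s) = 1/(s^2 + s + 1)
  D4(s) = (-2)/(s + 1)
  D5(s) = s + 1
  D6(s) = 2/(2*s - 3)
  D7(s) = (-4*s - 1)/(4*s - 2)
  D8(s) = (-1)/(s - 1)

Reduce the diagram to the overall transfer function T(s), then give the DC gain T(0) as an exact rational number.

Reducing step by step:

Step 1. apply the feedback formula to D1, D2 = (2 - 2*s)/(7*s - 5)
Step 2. add D3, D4 (parallel) = (-2*s^2 - s - 1)/(s^3 + 2*s^2 + 2*s + 1)
Step 3. multiply [D1/(1+D1*D2)], (D3+D4), D5 (series) = (4*s^3 - 2*s^2 - 2)/(7*s^3 + 2*s^2 + 2*s - 5)
Step 4. combine D6, D7, D8 in series = (4*s + 1)/(4*s^3 - 12*s^2 + 11*s - 3)
Step 5. apply the feedback formula to ([D1/(1+D1*D2)]*(D3+D4)*D5), (D6*D7*D8) = (16*s^5 - 40*s^4 + 28*s^3 - 14*s^2 + 16*s - 6)/(28*s^5 - 48*s^4 + 29*s^3 - 18*s^2 + 56*s - 13)
That last expression is T(s); at s = 0 only the constant terms survive, so T(0) = -6/(-13) = 6/13.

Answer: 6/13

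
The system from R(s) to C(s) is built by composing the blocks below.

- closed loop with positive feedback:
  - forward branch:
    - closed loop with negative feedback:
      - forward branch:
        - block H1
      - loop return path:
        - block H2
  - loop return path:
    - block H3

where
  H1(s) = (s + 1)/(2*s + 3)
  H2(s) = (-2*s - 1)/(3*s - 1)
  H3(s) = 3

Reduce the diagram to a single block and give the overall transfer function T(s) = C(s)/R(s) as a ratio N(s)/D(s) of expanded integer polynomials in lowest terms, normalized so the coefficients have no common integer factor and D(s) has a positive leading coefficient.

The answer is (-3*s^2 - 2*s + 1)/(5*s^2 + 2*s + 1).

Reasoning:
Step 1: reduce the feedback loop with forward H1 and return H2, giving (3*s^2 + 2*s - 1)/(4*s^2 + 4*s - 4)
Step 2: reduce the feedback loop with forward [H1/(1+H1*H2)] and return H3, giving the overall T(s)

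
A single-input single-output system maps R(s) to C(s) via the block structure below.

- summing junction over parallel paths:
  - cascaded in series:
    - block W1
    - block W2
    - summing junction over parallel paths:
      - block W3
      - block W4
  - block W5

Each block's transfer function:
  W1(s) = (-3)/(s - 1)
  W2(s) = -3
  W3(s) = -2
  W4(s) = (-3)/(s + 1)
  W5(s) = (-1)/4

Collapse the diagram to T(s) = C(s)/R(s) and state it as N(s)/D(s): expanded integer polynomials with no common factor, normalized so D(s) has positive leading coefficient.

Step 1 - combine W3, W4 in parallel: (-2*s - 5)/(s + 1)
Step 2 - multiply W1, W2, (W3+W4) (series): (-18*s - 45)/(s^2 - 1)
Step 3 - parallel reduction of (W1*W2*(W3+W4)), W5; the result is T(s) itself (integer coefficients, no common factor, positive leading denominator coefficient)

Answer: (-s^2 - 72*s - 179)/(4*s^2 - 4)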